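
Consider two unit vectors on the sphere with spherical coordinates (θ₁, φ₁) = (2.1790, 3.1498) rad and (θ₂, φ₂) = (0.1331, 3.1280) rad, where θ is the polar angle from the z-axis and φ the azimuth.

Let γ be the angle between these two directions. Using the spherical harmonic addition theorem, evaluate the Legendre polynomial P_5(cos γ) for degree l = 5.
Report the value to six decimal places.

-0.177852

Term-by-term m-sum for l=5 (normalisation 4π/11 = 1.142397):
  [-5]  conj(Y_{5,-5})(Ω₁) = (-0.172637, -0.007088) ; Y_{5,-5}(Ω₂) = (-0.000019, -0.000001) ; Δ = (0.000003, 0.000000)
  [-4]  conj(Y_{5,-4})(Ω₁) = (-0.380216, -0.012487) ; Y_{5,-4}(Ω₂) = (0.000451, 0.000025) ; Δ = (-0.000171, -0.000015)
  [-3]  conj(Y_{5,-3})(Ω₁) = (-0.370542, -0.009125) ; Y_{5,-3}(Ω₂) = (-0.006335, -0.000258) ; Δ = (0.002345, 0.000154)
  [-2]  conj(Y_{5,-2})(Ω₁) = (0.013386, 0.000220) ; Y_{5,-2}(Ω₂) = (0.057582, 0.001566) ; Δ = (0.000770, 0.000034)
  [-1]  conj(Y_{5,-1})(Ω₁) = (0.350193, 0.002874) ; Y_{5,-1}(Ω₂) = (-0.319318, -0.004341) ; Δ = (-0.111810, -0.002438)
  [+0]  conj(Y_{5,0})(Ω₁) = (0.076101, -0.000000) ; Y_{5,0}(Ω₂) = (0.815273, 0.000000) ; Δ = (0.062043, 0.000000)
  [+1]  conj(Y_{5,1})(Ω₁) = (-0.350193, 0.002874) ; Y_{5,1}(Ω₂) = (0.319318, -0.004341) ; Δ = (-0.111810, 0.002438)
  [+2]  conj(Y_{5,2})(Ω₁) = (0.013386, -0.000220) ; Y_{5,2}(Ω₂) = (0.057582, -0.001566) ; Δ = (0.000770, -0.000034)
  [+3]  conj(Y_{5,3})(Ω₁) = (0.370542, -0.009125) ; Y_{5,3}(Ω₂) = (0.006335, -0.000258) ; Δ = (0.002345, -0.000154)
  [+4]  conj(Y_{5,4})(Ω₁) = (-0.380216, 0.012487) ; Y_{5,4}(Ω₂) = (0.000451, -0.000025) ; Δ = (-0.000171, 0.000015)
  [+5]  conj(Y_{5,5})(Ω₁) = (0.172637, -0.007088) ; Y_{5,5}(Ω₂) = (0.000019, -0.000001) ; Δ = (0.000003, -0.000000)
Accumulated sum (-0.155683, -0.000000); after 4π/(2l+1) scaling, (-0.177852, -0.000000) ⇒ P_5 = -0.177852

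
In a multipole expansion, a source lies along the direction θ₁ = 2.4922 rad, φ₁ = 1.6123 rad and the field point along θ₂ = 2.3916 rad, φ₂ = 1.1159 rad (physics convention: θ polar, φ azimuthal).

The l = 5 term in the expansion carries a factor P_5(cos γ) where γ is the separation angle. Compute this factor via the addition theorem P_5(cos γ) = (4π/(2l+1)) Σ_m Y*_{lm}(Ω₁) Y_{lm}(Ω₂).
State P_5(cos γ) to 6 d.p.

0.324436

Summing Y*_{l m}(θ₁,φ₁)·Y_{l m}(θ₂,φ₂) over m ∈ [−5, 5]; prefactor 4π/(2·5+1) = 1.142397:
  [-5]  conj(Y_{5,-5})(Ω₁) = (-0.007732, 0.036723) ; Y_{5,-5}(Ω₂) = (0.052073, 0.044190) ; Δ = (-0.002025, 0.001571)
  [-4]  conj(Y_{5,-4})(Ω₁) = (-0.154155, -0.025830) ; Y_{5,-4}(Ω₂) = (0.057084, -0.224695) ; Δ = (-0.014604, 0.033163)
  [-3]  conj(Y_{5,-3})(Ω₁) = (0.044735, -0.357426) ; Y_{5,-3}(Ω₂) = (-0.409493, 0.085615) ; Δ = (0.012283, 0.150194)
  [-2]  conj(Y_{5,-2})(Ω₁) = (0.444166, 0.036954) ; Y_{5,-2}(Ω₂) = (0.214393, 0.275671) ; Δ = (0.085039, 0.130366)
  [-1]  conj(Y_{5,-1})(Ω₁) = (-0.004575, 0.110165) ; Y_{5,-1}(Ω₂) = (-0.045667, 0.093367) ; Δ = (-0.010077, -0.005458)
  [+0]  conj(Y_{5,0})(Ω₁) = (0.377560, -0.000000) ; Y_{5,0}(Ω₂) = (0.378124, 0.000000) ; Δ = (0.142765, 0.000000)
  [+1]  conj(Y_{5,1})(Ω₁) = (0.004575, 0.110165) ; Y_{5,1}(Ω₂) = (0.045667, 0.093367) ; Δ = (-0.010077, 0.005458)
  [+2]  conj(Y_{5,2})(Ω₁) = (0.444166, -0.036954) ; Y_{5,2}(Ω₂) = (0.214393, -0.275671) ; Δ = (0.085039, -0.130366)
  [+3]  conj(Y_{5,3})(Ω₁) = (-0.044735, -0.357426) ; Y_{5,3}(Ω₂) = (0.409493, 0.085615) ; Δ = (0.012283, -0.150194)
  [+4]  conj(Y_{5,4})(Ω₁) = (-0.154155, 0.025830) ; Y_{5,4}(Ω₂) = (0.057084, 0.224695) ; Δ = (-0.014604, -0.033163)
  [+5]  conj(Y_{5,5})(Ω₁) = (0.007732, 0.036723) ; Y_{5,5}(Ω₂) = (-0.052073, 0.044190) ; Δ = (-0.002025, -0.001571)
Accumulated sum (0.283996, -0.000000); after 4π/(2l+1) scaling, (0.324436, -0.000000) ⇒ P_5 = 0.324436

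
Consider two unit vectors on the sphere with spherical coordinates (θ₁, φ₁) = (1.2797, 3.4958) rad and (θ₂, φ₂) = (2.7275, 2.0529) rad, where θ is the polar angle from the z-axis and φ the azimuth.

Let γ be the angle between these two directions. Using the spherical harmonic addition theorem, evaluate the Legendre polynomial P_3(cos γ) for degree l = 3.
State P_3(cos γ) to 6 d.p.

Term-by-term m-sum for l=3 (normalisation 4π/7 = 1.795196):
  [-3]  conj(Y_{3,-3})(Ω₁) = -0.178454-0.320405i ; Y_{3,-3}(Ω₂) = +0.026967+0.003374i ; Δ = -0.003731-0.009243i
  [-2]  conj(Y_{3,-2})(Ω₁) = +0.204393+0.175119i ; Y_{3,-2}(Ω₂) = +0.086347-0.124446i ; Δ = +0.039442-0.010315i
  [-1]  conj(Y_{3,-1})(Ω₁) = +0.170778+0.063154i ; Y_{3,-1}(Ω₂) = -0.192357-0.367592i ; Δ = -0.009635-0.074925i
  [+0]  conj(Y_{3,0})(Ω₁) = -0.277197-0.000000i ; Y_{3,0}(Ω₂) = -0.406730+0.000000i ; Δ = +0.112744+0.000000i
  [+1]  conj(Y_{3,1})(Ω₁) = -0.170778+0.063154i ; Y_{3,1}(Ω₂) = +0.192357-0.367592i ; Δ = -0.009635+0.074925i
  [+2]  conj(Y_{3,2})(Ω₁) = +0.204393-0.175119i ; Y_{3,2}(Ω₂) = +0.086347+0.124446i ; Δ = +0.039442+0.010315i
  [+3]  conj(Y_{3,3})(Ω₁) = +0.178454-0.320405i ; Y_{3,3}(Ω₂) = -0.026967+0.003374i ; Δ = -0.003731+0.009243i
Total Σ_m = +0.164895+0.000000i. Multiply by 1.795196: +0.296018+0.000000i. P_3(cos γ) = 0.296018

0.296018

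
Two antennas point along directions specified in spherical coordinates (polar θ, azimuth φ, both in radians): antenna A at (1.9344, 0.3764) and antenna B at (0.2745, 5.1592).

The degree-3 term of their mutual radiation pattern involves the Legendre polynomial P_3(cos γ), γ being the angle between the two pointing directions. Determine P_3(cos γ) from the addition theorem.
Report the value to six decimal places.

0.401330

Summing Y*_{l m}(θ₁,φ₁)·Y_{l m}(θ₂,φ₂) over m ∈ [−3, 3]; prefactor 4π/(2·3+1) = 1.795196:
  m=-3: (0.145577, 0.307949) × (-0.008090, -0.001897) = (-0.000593, -0.002768)  (running Σ = (-0.000593, -0.002768))
  m=-2: (-0.231698, -0.217064) × (-0.045291, 0.056332) = (0.022721, -0.003221)  (running Σ = (0.022128, -0.005989))
  m=-1: (-0.103257, -0.040812) × (0.137504, 0.286988) = (-0.002486, -0.035245)  (running Σ = (0.019642, -0.041234))
  m=0: (0.314221, -0.000000) × (0.586444, 0.000000) = (0.184273, 0.000000)  (running Σ = (0.203915, -0.041234))
  m=1: (0.103257, -0.040812) × (-0.137504, 0.286988) = (-0.002486, 0.035245)  (running Σ = (0.201430, -0.005989))
  m=2: (-0.231698, 0.217064) × (-0.045291, -0.056332) = (0.022721, 0.003221)  (running Σ = (0.224151, -0.002768))
  m=3: (-0.145577, 0.307949) × (0.008090, -0.001897) = (-0.000593, 0.002768)  (running Σ = (0.223558, -0.000000))
Accumulated sum (0.223558, -0.000000); after 4π/(2l+1) scaling, (0.401330, -0.000000) ⇒ P_3 = 0.401330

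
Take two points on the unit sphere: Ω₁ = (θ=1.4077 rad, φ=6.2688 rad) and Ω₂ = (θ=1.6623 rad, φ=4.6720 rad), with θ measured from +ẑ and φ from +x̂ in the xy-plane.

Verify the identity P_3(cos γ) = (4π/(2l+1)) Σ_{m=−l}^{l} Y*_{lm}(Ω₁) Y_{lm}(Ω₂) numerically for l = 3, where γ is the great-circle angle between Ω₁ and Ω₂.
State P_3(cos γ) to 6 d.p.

Expand P_3 via completeness: Σ_{m} conj(Y_{3,m}) at Ω₁ times Y_{3,m} at Ω₂ —
  m=-3: Y*=(0.400459, -0.017293)  Y=(0.049800, -0.408989)  product (0.012870, -0.164645)
  m=-2: Y*=(0.161502, -0.004648)  Y=(0.092303, 0.007472)  product (0.014942, 0.000778)
  m=-1: Y*=(-0.276824, 0.003982)  Y=(0.012452, -0.308141)  product (-0.002220, 0.085350)
  m=+0: Y*=(-0.173795, -0.000000)  Y=(0.100875, 0.000000)  product (-0.017531, -0.000000)
  m=+1: Y*=(0.276824, 0.003982)  Y=(-0.012452, -0.308141)  product (-0.002220, -0.085350)
  m=+2: Y*=(0.161502, 0.004648)  Y=(0.092303, -0.007472)  product (0.014942, -0.000778)
  m=+3: Y*=(-0.400459, -0.017293)  Y=(-0.049800, -0.408989)  product (0.012870, 0.164645)
Total Σ_m = (0.033653, 0.000000). Multiply by 1.795196: (0.060414, 0.000000). P_3(cos γ) = 0.060414

0.060414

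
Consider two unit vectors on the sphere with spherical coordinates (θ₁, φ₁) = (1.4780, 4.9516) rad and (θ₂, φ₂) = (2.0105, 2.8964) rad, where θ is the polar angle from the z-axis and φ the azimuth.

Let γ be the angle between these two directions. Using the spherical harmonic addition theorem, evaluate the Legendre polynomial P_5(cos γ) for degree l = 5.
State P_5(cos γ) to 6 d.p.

-0.174889

Term-by-term m-sum for l=5 (normalisation 4π/11 = 1.142397):
  [-5]  conj(Y_{5,-5})(Ω₁) = (0.422710, -0.166264) ; Y_{5,-5}(Ω₂) = (-0.095183, -0.264998) ; Δ = (-0.084294, -0.096192)
  [-4]  conj(Y_{5,-4})(Ω₁) = (0.077012, 0.109265) ; Y_{5,-4}(Ω₂) = (-0.233050, -0.348047) ; Δ = (0.020082, -0.052268)
  [-3]  conj(Y_{5,-3})(Ω₁) = (0.207216, -0.237391) ; Y_{5,-3}(Ω₂) = (-0.119873, -0.108486) ; Δ = (-0.050593, 0.005977)
  [-2]  conj(Y_{5,-2})(Ω₁) = (0.134653, 0.069832) ; Y_{5,-2}(Ω₂) = (0.237829, 0.126973) ; Δ = (0.023158, 0.033705)
  [-1]  conj(Y_{5,-1})(Ω₁) = (0.066594, -0.273059) ; Y_{5,-1}(Ω₂) = (0.238209, 0.059606) ; Δ = (0.032139, -0.061076)
  [+0]  conj(Y_{5,0})(Ω₁) = (0.156092, -0.000000) ; Y_{5,0}(Ω₂) = (-0.218280, 0.000000) ; Δ = (-0.034072, 0.000000)
  [+1]  conj(Y_{5,1})(Ω₁) = (-0.066594, -0.273059) ; Y_{5,1}(Ω₂) = (-0.238209, 0.059606) ; Δ = (0.032139, 0.061076)
  [+2]  conj(Y_{5,2})(Ω₁) = (0.134653, -0.069832) ; Y_{5,2}(Ω₂) = (0.237829, -0.126973) ; Δ = (0.023158, -0.033705)
  [+3]  conj(Y_{5,3})(Ω₁) = (-0.207216, -0.237391) ; Y_{5,3}(Ω₂) = (0.119873, -0.108486) ; Δ = (-0.050593, -0.005977)
  [+4]  conj(Y_{5,4})(Ω₁) = (0.077012, -0.109265) ; Y_{5,4}(Ω₂) = (-0.233050, 0.348047) ; Δ = (0.020082, 0.052268)
  [+5]  conj(Y_{5,5})(Ω₁) = (-0.422710, -0.166264) ; Y_{5,5}(Ω₂) = (0.095183, -0.264998) ; Δ = (-0.084294, 0.096192)
Σ over m = (-0.153089, -0.000000); ×(4π/11) → (-0.174889, -0.000000). Real part: -0.174889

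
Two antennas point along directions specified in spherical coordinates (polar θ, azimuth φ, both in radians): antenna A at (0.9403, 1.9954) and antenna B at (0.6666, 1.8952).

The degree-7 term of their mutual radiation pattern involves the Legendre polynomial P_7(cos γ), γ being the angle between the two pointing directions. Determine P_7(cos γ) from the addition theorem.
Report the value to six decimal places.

Expand P_7 via completeness: Σ_{m} conj(Y_{7,m}) at Ω₁ times Y_{7,m} at Ω₂ —
  m=-7: Y*=+0.018908+0.110568i  Y=+0.013214-0.011131i  product +0.001481+0.001251i
  m=-6: Y*=+0.253869-0.171443i  Y=+0.030145+0.076442i  product +0.020758+0.014238i
  m=-5: Y*=-0.377900-0.232849i  Y=-0.232818+0.011936i  product +0.090761+0.049701i
  m=-4: Y*=-0.035588+0.277349i  Y=+0.114402-0.408308i  product +0.109172+0.046260i
  m=-3: Y*=-0.148560+0.045465i  Y=+0.363054+0.247094i  product -0.065169-0.020202i
  m=-2: Y*=+0.236836+0.269167i  Y=-0.060460+0.045848i  product -0.026660-0.005415i
  m=-1: Y*=-0.002907+0.006429i  Y=+0.117962+0.350782i  product -0.002598-0.000261i
  m=+0: Y*=+0.353443-0.000000i  Y=-0.200232+0.000000i  product -0.070771+0.000000i
  m=+1: Y*=+0.002907+0.006429i  Y=-0.117962+0.350782i  product -0.002598+0.000261i
  m=+2: Y*=+0.236836-0.269167i  Y=-0.060460-0.045848i  product -0.026660+0.005415i
  m=+3: Y*=+0.148560+0.045465i  Y=-0.363054+0.247094i  product -0.065169+0.020202i
  m=+4: Y*=-0.035588-0.277349i  Y=+0.114402+0.408308i  product +0.109172-0.046260i
  m=+5: Y*=+0.377900-0.232849i  Y=+0.232818+0.011936i  product +0.090761-0.049701i
  m=+6: Y*=+0.253869+0.171443i  Y=+0.030145-0.076442i  product +0.020758-0.014238i
  m=+7: Y*=-0.018908+0.110568i  Y=-0.013214-0.011131i  product +0.001481-0.001251i
Accumulated sum +0.184720-0.000000i; after 4π/(2l+1) scaling, +0.154750-0.000000i ⇒ P_7 = 0.154750

0.154750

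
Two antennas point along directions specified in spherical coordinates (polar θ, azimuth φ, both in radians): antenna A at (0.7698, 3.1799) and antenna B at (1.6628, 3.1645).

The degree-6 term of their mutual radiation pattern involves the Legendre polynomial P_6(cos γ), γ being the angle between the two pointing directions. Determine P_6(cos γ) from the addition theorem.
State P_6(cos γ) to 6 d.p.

Summing Y*_{l m}(θ₁,φ₁)·Y_{l m}(θ₂,φ₂) over m ∈ [−6, 6]; prefactor 4π/(2·6+1) = 0.966644:
  m=-6: +0.053465+0.012510i × +0.466513-0.064526i = +0.025750+0.002386i  (running Σ = +0.025750+0.002386i)
  m=-5: -0.192652-0.037358i × +0.149537-0.017203i = -0.029451-0.002272i  (running Σ = -0.003702+0.000114i)
  m=-4: +0.386510+0.059693i × -0.316879+0.029117i = -0.124215-0.007661i  (running Σ = -0.127917-0.007548i)
  m=-3: -0.418502-0.048308i × -0.171377+0.011796i = +0.072292+0.003342i  (running Σ = -0.055625-0.004205i)
  m=-2: +0.077388+0.005941i × +0.274350-0.012578i = +0.021306+0.000656i  (running Σ = -0.034319-0.003549i)
  m=-1: +0.348762+0.013367i × +0.178946-0.004100i = +0.062464+0.000962i  (running Σ = +0.028146-0.002587i)
  m=0: -0.186868-0.000000i × -0.262923+0.000000i = +0.049132+0.000000i  (running Σ = +0.077278-0.002587i)
  m=1: -0.348762+0.013367i × -0.178946-0.004100i = +0.062464-0.000962i  (running Σ = +0.139742-0.003549i)
  m=2: +0.077388-0.005941i × +0.274350+0.012578i = +0.021306-0.000656i  (running Σ = +0.161048-0.004205i)
  m=3: +0.418502-0.048308i × +0.171377+0.011796i = +0.072292-0.003342i  (running Σ = +0.233340-0.007548i)
  m=4: +0.386510-0.059693i × -0.316879-0.029117i = -0.124215+0.007661i  (running Σ = +0.109125+0.000114i)
  m=5: +0.192652-0.037358i × -0.149537-0.017203i = -0.029451+0.002272i  (running Σ = +0.079674+0.002386i)
  m=6: +0.053465-0.012510i × +0.466513+0.064526i = +0.025750-0.002386i  (running Σ = +0.105423+0.000000i)
Total Σ_m = +0.105423+0.000000i. Multiply by 0.966644: +0.101907+0.000000i. P_6(cos γ) = 0.101907

0.101907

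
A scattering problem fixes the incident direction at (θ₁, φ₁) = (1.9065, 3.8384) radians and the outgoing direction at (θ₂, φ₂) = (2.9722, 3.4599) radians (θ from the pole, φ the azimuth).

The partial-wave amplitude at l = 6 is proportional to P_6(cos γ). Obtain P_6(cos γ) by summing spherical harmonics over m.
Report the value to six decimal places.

Summing Y*_{l m}(θ₁,φ₁)·Y_{l m}(θ₂,φ₂) over m ∈ [−6, 6]; prefactor 4π/(2·6+1) = 0.966644:
  [-6]  conj(Y_{6,-6})(Ω₁) = -0.17348 - 0.29503j ; Y_{6,-6}(Ω₂) = -0.00000 - 0.00001j ; Δ = -0.00000 + 0.00000j
  [-5]  conj(Y_{6,-5})(Ω₁) = -0.38965 - 0.13891j ; Y_{6,-5}(Ω₂) = -0.00000 - 0.00022j ; Δ = -0.00003 + 0.00009j
  [-4]  conj(Y_{6,-4})(Ω₁) = -0.05153 + 0.01907j ; Y_{6,-4}(Ω₂) = 0.00082 - 0.00267j ; Δ = 0.00001 + 0.00015j
  [-3]  conj(Y_{6,-3})(Ω₁) = 0.16200 - 0.28318j ; Y_{6,-3}(Ω₂) = 0.01366 - 0.01930j ; Δ = -0.00325 - 0.00700j
  [-2]  conj(Y_{6,-2})(Ω₁) = -0.02890 - 0.16142j ; Y_{6,-2}(Ω₂) = 0.10914 - 0.08068j ; Δ = -0.01618 - 0.01528j
  [-1]  conj(Y_{6,-1})(Ω₁) = 0.20960 + 0.17540j ; Y_{6,-1}(Ω₂) = 0.45536 - 0.15005j ; Δ = 0.12176 + 0.04842j
  [+0]  conj(Y_{6,0})(Ω₁) = 0.18947 + 0.00000j ; Y_{6,0}(Ω₂) = 0.73266 + 0.00000j ; Δ = 0.13881 + 0.00000j
  [+1]  conj(Y_{6,1})(Ω₁) = -0.20960 + 0.17540j ; Y_{6,1}(Ω₂) = -0.45536 - 0.15005j ; Δ = 0.12176 - 0.04842j
  [+2]  conj(Y_{6,2})(Ω₁) = -0.02890 + 0.16142j ; Y_{6,2}(Ω₂) = 0.10914 + 0.08068j ; Δ = -0.01618 + 0.01528j
  [+3]  conj(Y_{6,3})(Ω₁) = -0.16200 - 0.28318j ; Y_{6,3}(Ω₂) = -0.01366 - 0.01930j ; Δ = -0.00325 + 0.00700j
  [+4]  conj(Y_{6,4})(Ω₁) = -0.05153 - 0.01907j ; Y_{6,4}(Ω₂) = 0.00082 + 0.00267j ; Δ = 0.00001 - 0.00015j
  [+5]  conj(Y_{6,5})(Ω₁) = 0.38965 - 0.13891j ; Y_{6,5}(Ω₂) = 0.00000 - 0.00022j ; Δ = -0.00003 - 0.00009j
  [+6]  conj(Y_{6,6})(Ω₁) = -0.17348 + 0.29503j ; Y_{6,6}(Ω₂) = -0.00000 + 0.00001j ; Δ = -0.00000 - 0.00000j
Total Σ_m = 0.34343 - 0.00000j. Multiply by 0.966644: 0.33198 - 0.00000j. P_6(cos γ) = 0.331978

0.331978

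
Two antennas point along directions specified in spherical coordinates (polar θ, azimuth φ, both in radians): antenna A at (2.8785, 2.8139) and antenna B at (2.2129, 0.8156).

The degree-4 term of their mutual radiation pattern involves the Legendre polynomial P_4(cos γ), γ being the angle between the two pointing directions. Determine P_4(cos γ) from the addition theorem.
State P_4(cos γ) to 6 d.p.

Expand P_4 via completeness: Σ_{m} conj(Y_{4,m}) at Ω₁ times Y_{4,m} at Ω₂ —
  m=-4: +0.000520-0.001956i × -0.180695+0.021936i = -0.000051+0.000365i  (running Σ = -0.000051+0.000365i)
  m=-3: +0.011787-0.017692i × +0.295755+0.246489i = +0.007847-0.002327i  (running Σ = +0.007796-0.001962i)
  m=-2: +0.099135-0.076208i × -0.019564-0.323501i = -0.026593-0.030579i  (running Σ = -0.018797-0.032541i)
  m=-1: +0.396665-0.134846i × +0.076110-0.080852i = +0.019288-0.042334i  (running Σ = +0.000491-0.074876i)
  m=0: +0.577028-0.000000i × -0.344596+0.000000i = -0.198842+0.000000i  (running Σ = -0.198351-0.074876i)
  m=1: -0.396665-0.134846i × -0.076110-0.080852i = +0.019288+0.042334i  (running Σ = -0.179063-0.032541i)
  m=2: +0.099135+0.076208i × -0.019564+0.323501i = -0.026593+0.030579i  (running Σ = -0.205656-0.001962i)
  m=3: -0.011787-0.017692i × -0.295755+0.246489i = +0.007847+0.002327i  (running Σ = -0.197809+0.000365i)
  m=4: +0.000520+0.001956i × -0.180695-0.021936i = -0.000051-0.000365i  (running Σ = -0.197861-0.000000i)
Accumulated sum -0.197861-0.000000i; after 4π/(2l+1) scaling, -0.276265-0.000000i ⇒ P_4 = -0.276265

-0.276265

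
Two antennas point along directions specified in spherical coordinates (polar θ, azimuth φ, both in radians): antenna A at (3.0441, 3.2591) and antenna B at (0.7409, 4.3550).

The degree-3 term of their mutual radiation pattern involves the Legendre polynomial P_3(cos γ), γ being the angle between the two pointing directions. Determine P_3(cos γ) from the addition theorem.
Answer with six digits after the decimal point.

Term-by-term m-sum for l=3 (normalisation 4π/7 = 1.795196):
  term(m=-3) = -0.00005 + 0.00001j   from Y*(Ω₁)=-0.00036 - 0.00013j, Y(Ω₂)=0.11267 - 0.06135j
  term(m=-2) = 0.00193 + 0.00269j   from Y*(Ω₁)=-0.00937 - 0.00224j, Y(Ω₂)=-0.25945 - 0.22517j
  term(m=-1) = 0.02136 - 0.04154j   from Y*(Ω₁)=-0.12348 - 0.01458j, Y(Ω₂)=-0.13142 + 0.35193j
  term(m=+0) = 0.05547 + 0.00000j   from Y*(Ω₁)=-0.72521 + 0.00000j, Y(Ω₂)=-0.07649 + 0.00000j
  term(m=+1) = 0.02136 + 0.04154j   from Y*(Ω₁)=0.12348 - 0.01458j, Y(Ω₂)=0.13142 + 0.35193j
  term(m=+2) = 0.00193 - 0.00269j   from Y*(Ω₁)=-0.00937 + 0.00224j, Y(Ω₂)=-0.25945 + 0.22517j
  term(m=+3) = -0.00005 - 0.00001j   from Y*(Ω₁)=0.00036 - 0.00013j, Y(Ω₂)=-0.11267 - 0.06135j
Σ over m = 0.10195 - 0.00000j; ×(4π/7) → 0.18301 - 0.00000j. Real part: 0.183012

0.183012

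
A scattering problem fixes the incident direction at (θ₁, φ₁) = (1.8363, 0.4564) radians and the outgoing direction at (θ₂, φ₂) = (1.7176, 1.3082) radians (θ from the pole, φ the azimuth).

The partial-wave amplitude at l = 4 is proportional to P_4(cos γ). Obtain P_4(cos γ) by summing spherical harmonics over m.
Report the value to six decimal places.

Expand P_4 via completeness: Σ_{m} conj(Y_{4,m}) at Ω₁ times Y_{4,m} at Ω₂ —
  m=-4: Y*=-0.096712+0.371304i  Y=+0.210728+0.367693i  product -0.156906+0.042684i
  m=-3: Y*=-0.059090-0.289128i  Y=+0.125631-0.125032i  product -0.043574-0.028935i
  m=-2: Y*=-0.098680-0.127675i  Y=+0.240821+0.139551i  product -0.005947-0.044518i
  m=-1: Y*=+0.270754+0.132933i  Y=+0.050651-0.188430i  product +0.038762-0.044285i
  m=+0: Y*=+0.116404-0.000000i  Y=+0.251147+0.000000i  product +0.029235+0.000000i
  m=+1: Y*=-0.270754+0.132933i  Y=-0.050651-0.188430i  product +0.038762+0.044285i
  m=+2: Y*=-0.098680+0.127675i  Y=+0.240821-0.139551i  product -0.005947+0.044518i
  m=+3: Y*=+0.059090-0.289128i  Y=-0.125631-0.125032i  product -0.043574+0.028935i
  m=+4: Y*=-0.096712-0.371304i  Y=+0.210728-0.367693i  product -0.156906-0.042684i
Accumulated sum -0.306094-0.000000i; after 4π/(2l+1) scaling, -0.427388-0.000000i ⇒ P_4 = -0.427388

-0.427388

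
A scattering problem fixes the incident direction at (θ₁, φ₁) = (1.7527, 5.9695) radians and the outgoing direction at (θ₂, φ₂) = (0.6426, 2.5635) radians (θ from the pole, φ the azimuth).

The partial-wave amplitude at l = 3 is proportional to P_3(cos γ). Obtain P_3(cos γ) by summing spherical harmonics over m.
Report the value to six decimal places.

Summing Y*_{l m}(θ₁,φ₁)·Y_{l m}(θ₂,φ₂) over m ∈ [−3, 3]; prefactor 4π/(2·3+1) = 1.795196:
  term(m=-3) = -0.02500 - 0.02540j   from Y*(Ω₁)=0.23376 - 0.32078j, Y(Ω₂)=0.01461 - 0.08860j
  term(m=-2) = -0.04537 - 0.02651j   from Y*(Ω₁)=-0.14478 + 0.10498j, Y(Ω₂)=0.11836 + 0.26893j
  term(m=-1) = 0.10955 + 0.02966j   from Y*(Ω₁)=-0.25287 + 0.08203j, Y(Ω₂)=-0.35755 - 0.23328j
  term(m=+0) = 0.01169 + 0.00000j   from Y*(Ω₁)=0.19148 + 0.00000j, Y(Ω₂)=0.06104 + 0.00000j
  term(m=+1) = 0.10955 - 0.02966j   from Y*(Ω₁)=0.25287 + 0.08203j, Y(Ω₂)=0.35755 - 0.23328j
  term(m=+2) = -0.04537 + 0.02651j   from Y*(Ω₁)=-0.14478 - 0.10498j, Y(Ω₂)=0.11836 - 0.26893j
  term(m=+3) = -0.02500 + 0.02540j   from Y*(Ω₁)=-0.23376 - 0.32078j, Y(Ω₂)=-0.01461 - 0.08860j
Σ over m = 0.09004 - 0.00000j; ×(4π/7) → 0.16165 - 0.00000j. Real part: 0.161645

0.161645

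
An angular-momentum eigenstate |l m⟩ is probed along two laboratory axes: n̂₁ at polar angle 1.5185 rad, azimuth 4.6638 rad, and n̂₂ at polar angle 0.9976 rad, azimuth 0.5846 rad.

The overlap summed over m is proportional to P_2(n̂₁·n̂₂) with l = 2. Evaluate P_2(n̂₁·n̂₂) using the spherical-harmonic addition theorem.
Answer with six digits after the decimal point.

-0.171299

Addition theorem: P_2(cos γ) = (4π/5) Σ_m Y*_{lm}(Ω₁) Y_{lm}(Ω₂), m = −2…2:
  m=-2: -0.383401+0.037376i × +0.106582-0.250973i = -0.031483+0.100207i  (running Σ = -0.031483+0.100207i)
  m=-1: -0.001959-0.040280i × +0.293549-0.194260i = -0.008400-0.011444i  (running Σ = -0.039883+0.088763i)
  m=0: -0.312806-0.000000i × -0.037111+0.000000i = +0.011609+0.000000i  (running Σ = -0.028275+0.088763i)
  m=1: +0.001959-0.040280i × -0.293549-0.194260i = -0.008400+0.011444i  (running Σ = -0.036675+0.100207i)
  m=2: -0.383401-0.037376i × +0.106582+0.250973i = -0.031483-0.100207i  (running Σ = -0.068158+0.000000i)
Total Σ_m = -0.068158+0.000000i. Multiply by 2.513274: -0.171299+0.000000i. P_2(cos γ) = -0.171299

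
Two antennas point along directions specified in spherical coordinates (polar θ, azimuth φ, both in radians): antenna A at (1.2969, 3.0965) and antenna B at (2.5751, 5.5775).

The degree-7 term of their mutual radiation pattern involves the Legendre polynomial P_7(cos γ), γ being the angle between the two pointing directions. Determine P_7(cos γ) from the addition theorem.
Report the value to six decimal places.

Summing Y*_{l m}(θ₁,φ₁)·Y_{l m}(θ₂,φ₂) over m ∈ [−7, 7]; prefactor 4π/(2·7+1) = 0.837758:
  [-7]  conj(Y_{7,-7})(Ω₁) = (-0.364346, 0.118983) ; Y_{7,-7}(Ω₂) = (0.001446, -0.006247) ; Δ = (0.000217, 0.002448)
  [-6]  conj(Y_{7,-6})(Ω₁) = (0.388266, -0.107688) ; Y_{7,-6}(Ω₂) = (0.017361, 0.033488) ; Δ = (0.010347, 0.011133)
  [-5]  conj(Y_{7,-5})(Ω₁) = (0.014462, -0.003317) ; Y_{7,-5}(Ω₂) = (-0.124899, -0.050879) ; Δ = (-0.001975, -0.000322)
  [-4]  conj(Y_{7,-4})(Ω₁) = (-0.343699, 0.062674) ; Y_{7,-4}(Ω₂) = (0.305148, -0.100734) ; Δ = (-0.098566, 0.053747)
  [-3]  conj(Y_{7,-3})(Ω₁) = (0.104002, -0.014156) ; Y_{7,-3}(Ω₂) = (-0.253174, 0.416424) ; Δ = (-0.020436, 0.046893)
  [-2]  conj(Y_{7,-2})(Ω₁) = (0.301482, -0.027263) ; Y_{7,-2}(Ω₂) = (-0.055360, -0.344297) ; Δ = (-0.026077, -0.102290)
  [-1]  conj(Y_{7,-1})(Ω₁) = (-0.147144, 0.006640) ; Y_{7,-1}(Ω₂) = (-0.129784, -0.110583) ; Δ = (0.019831, 0.015410)
  [+0]  conj(Y_{7,0})(Ω₁) = (-0.286198, -0.000000) ; Y_{7,0}(Ω₂) = (0.414083, 0.000000) ; Δ = (-0.118509, -0.000000)
  [+1]  conj(Y_{7,1})(Ω₁) = (0.147144, 0.006640) ; Y_{7,1}(Ω₂) = (0.129784, -0.110583) ; Δ = (0.019831, -0.015410)
  [+2]  conj(Y_{7,2})(Ω₁) = (0.301482, 0.027263) ; Y_{7,2}(Ω₂) = (-0.055360, 0.344297) ; Δ = (-0.026077, 0.102290)
  [+3]  conj(Y_{7,3})(Ω₁) = (-0.104002, -0.014156) ; Y_{7,3}(Ω₂) = (0.253174, 0.416424) ; Δ = (-0.020436, -0.046893)
  [+4]  conj(Y_{7,4})(Ω₁) = (-0.343699, -0.062674) ; Y_{7,4}(Ω₂) = (0.305148, 0.100734) ; Δ = (-0.098566, -0.053747)
  [+5]  conj(Y_{7,5})(Ω₁) = (-0.014462, -0.003317) ; Y_{7,5}(Ω₂) = (0.124899, -0.050879) ; Δ = (-0.001975, 0.000322)
  [+6]  conj(Y_{7,6})(Ω₁) = (0.388266, 0.107688) ; Y_{7,6}(Ω₂) = (0.017361, -0.033488) ; Δ = (0.010347, -0.011133)
  [+7]  conj(Y_{7,7})(Ω₁) = (0.364346, 0.118983) ; Y_{7,7}(Ω₂) = (-0.001446, -0.006247) ; Δ = (0.000217, -0.002448)
Σ over m = (-0.351827, 0.000000); ×(4π/15) → (-0.294746, 0.000000). Real part: -0.294746

-0.294746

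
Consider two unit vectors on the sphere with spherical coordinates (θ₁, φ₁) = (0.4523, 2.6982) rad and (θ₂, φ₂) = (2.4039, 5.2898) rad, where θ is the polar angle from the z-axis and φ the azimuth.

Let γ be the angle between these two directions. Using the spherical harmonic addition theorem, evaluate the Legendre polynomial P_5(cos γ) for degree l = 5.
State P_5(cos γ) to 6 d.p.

Summing Y*_{l m}(θ₁,φ₁)·Y_{l m}(θ₂,φ₂) over m ∈ [−5, 5]; prefactor 4π/(2·5+1) = 1.142397:
  [-5]  conj(Y_{5,-5})(Ω₁) = (0.004456, 0.005908) ; Y_{5,-5}(Ω₂) = (0.016085, -0.061822) ; Δ = (0.000437, -0.000180)
  [-4]  conj(Y_{5,-4})(Ω₁) = (-0.009699, -0.047173) ; Y_{5,-4}(Ω₂) = (0.149680, 0.164307) ; Δ = (0.006299, -0.008654)
  [-3]  conj(Y_{5,-3})(Ω₁) = (-0.043223, 0.176152) ; Y_{5,-3}(Ω₂) = (-0.408137, 0.066467) ; Δ = (0.005933, -0.074767)
  [-2]  conj(Y_{5,-2})(Ω₁) = (0.262540, -0.322010) ; Y_{5,-2}(Ω₂) = (0.147387, -0.333641) ; Δ = (-0.068741, -0.135054)
  [-1]  conj(Y_{5,-1})(Ω₁) = (-0.432182, 0.205257) ; Y_{5,-1}(Ω₂) = (-0.043380, -0.066587) ; Δ = (0.032416, 0.019874)
  [+0]  conj(Y_{5,0})(Ω₁) = (-0.041834, -0.000000) ; Y_{5,0}(Ω₂) = (0.384306, 0.000000) ; Δ = (-0.016077, -0.000000)
  [+1]  conj(Y_{5,1})(Ω₁) = (0.432182, 0.205257) ; Y_{5,1}(Ω₂) = (0.043380, -0.066587) ; Δ = (0.032416, -0.019874)
  [+2]  conj(Y_{5,2})(Ω₁) = (0.262540, 0.322010) ; Y_{5,2}(Ω₂) = (0.147387, 0.333641) ; Δ = (-0.068741, 0.135054)
  [+3]  conj(Y_{5,3})(Ω₁) = (0.043223, 0.176152) ; Y_{5,3}(Ω₂) = (0.408137, 0.066467) ; Δ = (0.005933, 0.074767)
  [+4]  conj(Y_{5,4})(Ω₁) = (-0.009699, 0.047173) ; Y_{5,4}(Ω₂) = (0.149680, -0.164307) ; Δ = (0.006299, 0.008654)
  [+5]  conj(Y_{5,5})(Ω₁) = (-0.004456, 0.005908) ; Y_{5,5}(Ω₂) = (-0.016085, -0.061822) ; Δ = (0.000437, 0.000180)
Total Σ_m = (-0.063390, 0.000000). Multiply by 1.142397: (-0.072417, 0.000000). P_5(cos γ) = -0.072417

-0.072417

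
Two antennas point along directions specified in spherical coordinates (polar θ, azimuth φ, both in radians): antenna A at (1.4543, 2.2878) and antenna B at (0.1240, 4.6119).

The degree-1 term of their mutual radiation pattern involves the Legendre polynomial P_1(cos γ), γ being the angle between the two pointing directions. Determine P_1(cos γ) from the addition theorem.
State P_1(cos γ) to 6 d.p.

0.031309

Summing Y*_{l m}(θ₁,φ₁)·Y_{l m}(θ₂,φ₂) over m ∈ [−1, 1]; prefactor 4π/(2·1+1) = 4.188790:
  term(m=-1) = (-0.010031, -0.010696)   from Y*(Ω₁)=(-0.225495, 0.258661), Y(Ω₂)=(-0.004287, 0.042516)
  term(m=+0) = (0.027536, 0.000000)   from Y*(Ω₁)=(0.056792, -0.000000), Y(Ω₂)=(0.484851, 0.000000)
  term(m=+1) = (-0.010031, 0.010696)   from Y*(Ω₁)=(0.225495, 0.258661), Y(Ω₂)=(0.004287, 0.042516)
Total Σ_m = (0.007474, 0.000000). Multiply by 4.188790: (0.031309, 0.000000). P_1(cos γ) = 0.031309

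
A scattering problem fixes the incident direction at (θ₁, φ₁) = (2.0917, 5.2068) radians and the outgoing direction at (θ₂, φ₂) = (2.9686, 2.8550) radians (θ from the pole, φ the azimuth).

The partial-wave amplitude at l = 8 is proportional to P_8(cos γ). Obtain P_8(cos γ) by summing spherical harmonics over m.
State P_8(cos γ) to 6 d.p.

-0.277424

Term-by-term m-sum for l=8 (normalisation 4π/17 = 0.739198):
  m=-8: -0.113408-0.120015i × -0.000000+0.000000i = +0.000000-0.000000i  (running Σ = +0.000000-0.000000i)
  m=-7: -0.118951+0.359809i × -0.000004+0.000008i = -0.000003-0.000002i  (running Σ = -0.000002-0.000002i)
  m=-6: +0.428526-0.075823i × -0.000020+0.000131i = +0.000002+0.000058i  (running Σ = -0.000001+0.000055i)
  m=-5: -0.088164-0.111388i × +0.000192+0.001385i = +0.000137-0.000144i  (running Σ = +0.000136-0.000088i)
  m=-4: +0.110039-0.255377i × +0.004522+0.010007i = +0.003053-0.000054i  (running Σ = +0.003190-0.000142i)
  m=-3: -0.295892+0.025976i × +0.041507+0.048191i = -0.013533-0.013181i  (running Σ = -0.010344-0.013323i)
  m=-2: -0.076552-0.116342i × +0.217057+0.140104i = -0.000316-0.035978i  (running Σ = -0.010660-0.049301i)
  m=-1: -0.154986+0.287508i × +0.618773+0.182356i = -0.148330+0.149639i  (running Σ = -0.158990+0.100339i)
  m=0: -0.093149-0.000000i × +0.615409+0.000000i = -0.057325-0.000000i  (running Σ = -0.216314+0.100339i)
  m=1: +0.154986+0.287508i × -0.618773+0.182356i = -0.148330-0.149639i  (running Σ = -0.364644-0.049301i)
  m=2: -0.076552+0.116342i × +0.217057-0.140104i = -0.000316+0.035978i  (running Σ = -0.364961-0.013323i)
  m=3: +0.295892+0.025976i × -0.041507+0.048191i = -0.013533+0.013181i  (running Σ = -0.378494-0.000142i)
  m=4: +0.110039+0.255377i × +0.004522-0.010007i = +0.003053+0.000054i  (running Σ = -0.375441-0.000088i)
  m=5: +0.088164-0.111388i × -0.000192+0.001385i = +0.000137+0.000144i  (running Σ = -0.375303+0.000055i)
  m=6: +0.428526+0.075823i × -0.000020-0.000131i = +0.000002-0.000058i  (running Σ = -0.375302-0.000002i)
  m=7: +0.118951+0.359809i × +0.000004+0.000008i = -0.000003+0.000002i  (running Σ = -0.375304-0.000000i)
  m=8: -0.113408+0.120015i × -0.000000-0.000000i = +0.000000+0.000000i  (running Σ = -0.375304+0.000000i)
Total Σ_m = -0.375304+0.000000i. Multiply by 0.739198: -0.277424+0.000000i. P_8(cos γ) = -0.277424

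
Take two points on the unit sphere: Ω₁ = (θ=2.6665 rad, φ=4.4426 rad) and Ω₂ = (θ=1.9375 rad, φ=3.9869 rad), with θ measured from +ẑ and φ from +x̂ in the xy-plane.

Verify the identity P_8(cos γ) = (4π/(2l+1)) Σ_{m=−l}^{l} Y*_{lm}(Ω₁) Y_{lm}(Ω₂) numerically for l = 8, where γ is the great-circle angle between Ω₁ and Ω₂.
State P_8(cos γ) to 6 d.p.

0.304292

Term-by-term m-sum for l=8 (normalisation 4π/17 = 0.739198):
  m=-8: -0.00055 - 0.00082j × 0.26377 - 0.13708j = -0.00026 - 0.00014j  (running Σ = -0.00026 - 0.00014j)
  m=-7: -0.00730 + 0.00240j × 0.42643 + 0.16345j = -0.00350 - 0.00017j  (running Σ = -0.00376 - 0.00031j)
  m=-6: 0.00179 + 0.03741j × 0.08134 + 0.21646j = -0.00795 + 0.00343j  (running Σ = -0.01171 + 0.00312j)
  m=-5: 0.12517 + 0.02823j × 0.10344 - 0.19588j = 0.01848 - 0.02160j  (running Σ = 0.00677 - 0.01848j)
  m=-4: 0.14742 - 0.27529j × 0.31649 - 0.07733j = 0.02537 - 0.09853j  (running Σ = 0.03213 - 0.11700j)
  m=-3: -0.36738 - 0.35017j × -0.06329 - 0.04383j = 0.00790 + 0.03826j  (running Σ = 0.04004 - 0.07874j)
  m=-2: -0.36973 + 0.22142j × -0.03974 - 0.33009j = 0.08778 + 0.11325j  (running Σ = 0.12782 + 0.03450j)
  m=-1: -0.02459 - 0.08893j × -0.00909 + 0.01025j = 0.00113 + 0.00056j  (running Σ = 0.12895 + 0.03506j)
  m=0: -0.46721 + 0.00000j × -0.32907 + 0.00000j = 0.15374 + 0.00000j  (running Σ = 0.28270 + 0.03506j)
  m=1: 0.02459 - 0.08893j × 0.00909 + 0.01025j = 0.00113 - 0.00056j  (running Σ = 0.28383 + 0.03450j)
  m=2: -0.36973 - 0.22142j × -0.03974 + 0.33009j = 0.08778 - 0.11325j  (running Σ = 0.37161 - 0.07874j)
  m=3: 0.36738 - 0.35017j × 0.06329 - 0.04383j = 0.00790 - 0.03826j  (running Σ = 0.37952 - 0.11700j)
  m=4: 0.14742 + 0.27529j × 0.31649 + 0.07733j = 0.02537 + 0.09853j  (running Σ = 0.40489 - 0.01848j)
  m=5: -0.12517 + 0.02823j × -0.10344 - 0.19588j = 0.01848 + 0.02160j  (running Σ = 0.42336 + 0.00312j)
  m=6: 0.00179 - 0.03741j × 0.08134 - 0.21646j = -0.00795 - 0.00343j  (running Σ = 0.41541 - 0.00031j)
  m=7: 0.00730 + 0.00240j × -0.42643 + 0.16345j = -0.00350 + 0.00017j  (running Σ = 0.41191 - 0.00014j)
  m=8: -0.00055 + 0.00082j × 0.26377 + 0.13708j = -0.00026 + 0.00014j  (running Σ = 0.41165 + 0.00000j)
Total Σ_m = 0.41165 + 0.00000j. Multiply by 0.739198: 0.30429 + 0.00000j. P_8(cos γ) = 0.304292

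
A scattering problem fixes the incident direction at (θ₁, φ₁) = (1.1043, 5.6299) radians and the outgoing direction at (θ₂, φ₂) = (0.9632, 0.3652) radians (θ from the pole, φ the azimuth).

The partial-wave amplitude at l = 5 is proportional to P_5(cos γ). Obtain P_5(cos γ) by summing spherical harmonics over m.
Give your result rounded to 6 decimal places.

Addition theorem: P_5(cos γ) = (4π/11) Σ_m Y*_{lm}(Ω₁) Y_{lm}(Ω₂), m = −5…5:
  m=-5: (-0.261740, 0.032845) × (-0.043710, -0.167540) = (0.016943, 0.042416)  (running Σ = (0.016943, 0.042416))
  m=-4: (-0.362766, -0.211797) × (0.041795, -0.378431) = (-0.095312, 0.128430)  (running Σ = (-0.078369, 0.170846))
  m=-3: (-0.076717, -0.187134) × (0.169345, -0.329132) = (-0.074583, -0.006440)  (running Σ = (-0.152952, 0.164406))
  m=-2: (-0.062432, 0.230758) × (-0.010802, 0.009675) = (-0.001558, -0.003097)  (running Σ = (-0.154510, 0.161309))
  m=-1: (-0.220951, 0.169116) × (-0.327206, 0.125108) = (0.051139, -0.082979)  (running Σ = (-0.103371, 0.078330))
  m=0: (0.179786, -0.000000) × (-0.074935, 0.000000) = (-0.013472, 0.000000)  (running Σ = (-0.116843, 0.078330))
  m=1: (0.220951, 0.169116) × (0.327206, 0.125108) = (0.051139, 0.082979)  (running Σ = (-0.065705, 0.161309))
  m=2: (-0.062432, -0.230758) × (-0.010802, -0.009675) = (-0.001558, 0.003097)  (running Σ = (-0.067263, 0.164406))
  m=3: (0.076717, -0.187134) × (-0.169345, -0.329132) = (-0.074583, 0.006440)  (running Σ = (-0.141846, 0.170846))
  m=4: (-0.362766, 0.211797) × (0.041795, 0.378431) = (-0.095312, -0.128430)  (running Σ = (-0.237158, 0.042416))
  m=5: (0.261740, 0.032845) × (0.043710, -0.167540) = (0.016943, -0.042416)  (running Σ = (-0.220215, 0.000000))
Σ over m = (-0.220215, 0.000000); ×(4π/11) → (-0.251573, 0.000000). Real part: -0.251573

-0.251573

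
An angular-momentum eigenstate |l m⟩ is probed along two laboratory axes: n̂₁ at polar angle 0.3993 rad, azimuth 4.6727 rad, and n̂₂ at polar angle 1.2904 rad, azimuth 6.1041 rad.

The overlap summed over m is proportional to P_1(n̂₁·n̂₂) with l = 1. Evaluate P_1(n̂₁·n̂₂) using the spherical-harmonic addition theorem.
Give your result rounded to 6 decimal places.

Term-by-term m-sum for l=1 (normalisation 4π/3 = 4.188790):
  m=-1: Y*=-0.005330-0.134213i  Y=+0.326691+0.059139i  product +0.006196-0.044161i
  m=+0: Y*=+0.450166-0.000000i  Y=+0.135214+0.000000i  product +0.060869+0.000000i
  m=+1: Y*=+0.005330-0.134213i  Y=-0.326691+0.059139i  product +0.006196+0.044161i
Σ over m = +0.073261+0.000000i; ×(4π/3) → +0.306875+0.000000i. Real part: 0.306875

0.306875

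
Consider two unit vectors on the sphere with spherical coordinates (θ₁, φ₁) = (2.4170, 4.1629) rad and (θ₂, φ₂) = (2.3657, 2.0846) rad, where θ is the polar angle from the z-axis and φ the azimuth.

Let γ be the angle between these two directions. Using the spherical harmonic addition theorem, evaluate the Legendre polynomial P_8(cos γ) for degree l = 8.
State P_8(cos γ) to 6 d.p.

Expand P_8 via completeness: Σ_{m} conj(Y_{8,m}) at Ω₁ times Y_{8,m} at Ω₂ —
  term(m=-8) = -0.00035 - 0.00046j   from Y*(Ω₁)=-0.00598 + 0.01825j, Y(Ω₂)=-0.01689 + 0.02459j
  term(m=-7) = -0.00422 + 0.00968j   from Y*(Ω₁)=0.05622 + 0.06610j, Y(Ω₂)=0.05345 + 0.10925j
  term(m=-6) = 0.06947 - 0.00673j   from Y*(Ω₁)=0.23368 - 0.03660j, Y(Ω₂)=0.29455 + 0.01733j
  term(m=-5) = -0.10868 - 0.15748j   from Y*(Ω₁)=0.16183 - 0.38911j, Y(Ω₂)=0.24600 - 0.38162j
  term(m=-4) = -0.07471 + 0.15108j   from Y*(Ω₁)=-0.26267 - 0.36242j, Y(Ω₂)=-0.17536 - 0.33322j
  term(m=-3) = -0.00342 + 0.00017j   from Y*(Ω₁)=-0.12950 + 0.01008j, Y(Ω₂)=0.02631 + 0.00077j
  term(m=-2) = -0.06364 - 0.10247j   from Y*(Ω₁)=0.14471 - 0.28361j, Y(Ω₂)=0.19581 - 0.32431j
  term(m=-1) = -0.02304 + 0.04143j   from Y*(Ω₁)=-0.15568 - 0.25421j, Y(Ω₂)=-0.07816 - 0.13850j
  term(m=+0) = 0.07866 + 0.00000j   from Y*(Ω₁)=0.23458 + 0.00000j, Y(Ω₂)=0.33534 + 0.00000j
  term(m=+1) = -0.02304 - 0.04143j   from Y*(Ω₁)=0.15568 - 0.25421j, Y(Ω₂)=0.07816 - 0.13850j
  term(m=+2) = -0.06364 + 0.10247j   from Y*(Ω₁)=0.14471 + 0.28361j, Y(Ω₂)=0.19581 + 0.32431j
  term(m=+3) = -0.00342 - 0.00017j   from Y*(Ω₁)=0.12950 + 0.01008j, Y(Ω₂)=-0.02631 + 0.00077j
  term(m=+4) = -0.07471 - 0.15108j   from Y*(Ω₁)=-0.26267 + 0.36242j, Y(Ω₂)=-0.17536 + 0.33322j
  term(m=+5) = -0.10868 + 0.15748j   from Y*(Ω₁)=-0.16183 - 0.38911j, Y(Ω₂)=-0.24600 - 0.38162j
  term(m=+6) = 0.06947 + 0.00673j   from Y*(Ω₁)=0.23368 + 0.03660j, Y(Ω₂)=0.29455 - 0.01733j
  term(m=+7) = -0.00422 - 0.00968j   from Y*(Ω₁)=-0.05622 + 0.06610j, Y(Ω₂)=-0.05345 + 0.10925j
  term(m=+8) = -0.00035 + 0.00046j   from Y*(Ω₁)=-0.00598 - 0.01825j, Y(Ω₂)=-0.01689 - 0.02459j
Accumulated sum -0.33850 - 0.00000j; after 4π/(2l+1) scaling, -0.25022 - 0.00000j ⇒ P_8 = -0.250221

-0.250221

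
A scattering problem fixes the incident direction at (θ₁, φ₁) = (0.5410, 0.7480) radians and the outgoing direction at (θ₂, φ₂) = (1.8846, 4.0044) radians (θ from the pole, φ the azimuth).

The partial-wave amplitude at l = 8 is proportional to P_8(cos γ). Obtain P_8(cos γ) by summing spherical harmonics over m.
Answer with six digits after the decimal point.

0.193517

Expand P_8 via completeness: Σ_{m} conj(Y_{8,m}) at Ω₁ times Y_{8,m} at Ω₂ —
  [-8]  conj(Y_{8,-8})(Ω₁) = (0.002437, -0.000752) ; Y_{8,-8}(Ω₂) = (0.281193, -0.200438) ; Δ = (0.000535, -0.000700)
  [-7]  conj(Y_{8,-7})(Ω₁) = (0.008490, -0.014704) ; Y_{8,-7}(Ω₂) = (0.435034, 0.108091) ; Δ = (0.005283, -0.005479)
  [-6]  conj(Y_{8,-6})(Ω₁) = (-0.015659, -0.068611) ; Y_{8,-6}(Ω₂) = (0.053595, 0.106973) ; Δ = (0.006500, -0.005352)
  [-5]  conj(Y_{8,-5})(Ω₁) = (-0.167352, -0.114101) ; Y_{8,-5}(Ω₂) = (0.119067, -0.282918) ; Δ = (-0.052207, 0.033761)
  [-4]  conj(Y_{8,-4})(Ω₁) = (-0.399760, 0.060251) ; Y_{8,-4}(Ω₂) = (0.233987, -0.074859) ; Δ = (-0.089028, 0.044024)
  [-3]  conj(Y_{8,-3})(Ω₁) = (-0.315746, 0.395928) ; Y_{8,-3}(Ω₂) = (-0.173079, -0.106872) ; Δ = (0.096963, -0.034782)
  [-2]  conj(Y_{8,-2})(Ω₁) = (0.017716, 0.236408) ; Y_{8,-2}(Ω₂) = (-0.043637, -0.279607) ; Δ = (0.065328, -0.015270)
  [-1]  conj(Y_{8,-1})(Ω₁) = (-0.222171, -0.206145) ; Y_{8,-1}(Ω₂) = (-0.099895, 0.116694) ; Δ = (0.046250, -0.005333)
  [+0]  conj(Y_{8,0})(Ω₁) = (-0.352659, -0.000000) ; Y_{8,0}(Ω₂) = (-0.290783, 0.000000) ; Δ = (0.102547, 0.000000)
  [+1]  conj(Y_{8,1})(Ω₁) = (0.222171, -0.206145) ; Y_{8,1}(Ω₂) = (0.099895, 0.116694) ; Δ = (0.046250, 0.005333)
  [+2]  conj(Y_{8,2})(Ω₁) = (0.017716, -0.236408) ; Y_{8,2}(Ω₂) = (-0.043637, 0.279607) ; Δ = (0.065328, 0.015270)
  [+3]  conj(Y_{8,3})(Ω₁) = (0.315746, 0.395928) ; Y_{8,3}(Ω₂) = (0.173079, -0.106872) ; Δ = (0.096963, 0.034782)
  [+4]  conj(Y_{8,4})(Ω₁) = (-0.399760, -0.060251) ; Y_{8,4}(Ω₂) = (0.233987, 0.074859) ; Δ = (-0.089028, -0.044024)
  [+5]  conj(Y_{8,5})(Ω₁) = (0.167352, -0.114101) ; Y_{8,5}(Ω₂) = (-0.119067, -0.282918) ; Δ = (-0.052207, -0.033761)
  [+6]  conj(Y_{8,6})(Ω₁) = (-0.015659, 0.068611) ; Y_{8,6}(Ω₂) = (0.053595, -0.106973) ; Δ = (0.006500, 0.005352)
  [+7]  conj(Y_{8,7})(Ω₁) = (-0.008490, -0.014704) ; Y_{8,7}(Ω₂) = (-0.435034, 0.108091) ; Δ = (0.005283, 0.005479)
  [+8]  conj(Y_{8,8})(Ω₁) = (0.002437, 0.000752) ; Y_{8,8}(Ω₂) = (0.281193, 0.200438) ; Δ = (0.000535, 0.000700)
Accumulated sum (0.261793, -0.000000); after 4π/(2l+1) scaling, (0.193517, -0.000000) ⇒ P_8 = 0.193517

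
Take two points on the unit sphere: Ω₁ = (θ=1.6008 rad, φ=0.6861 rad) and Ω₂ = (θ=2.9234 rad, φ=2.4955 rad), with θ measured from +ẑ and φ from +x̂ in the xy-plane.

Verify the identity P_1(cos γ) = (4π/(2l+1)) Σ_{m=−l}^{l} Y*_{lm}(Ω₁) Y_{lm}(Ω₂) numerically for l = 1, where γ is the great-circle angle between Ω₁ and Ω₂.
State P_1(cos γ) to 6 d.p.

Addition theorem: P_1(cos γ) = (4π/3) Σ_m Y*_{lm}(Ω₁) Y_{lm}(Ω₂), m = −1…1:
  [-1]  conj(Y_{1,-1})(Ω₁) = +0.267196+0.218780i ; Y_{1,-1}(Ω₂) = -0.059714-0.045027i ; Δ = -0.006104-0.025095i
  [+0]  conj(Y_{1,0})(Ω₁) = -0.014658-0.000000i ; Y_{1,0}(Ω₂) = -0.477018+0.000000i ; Δ = +0.006992+0.000000i
  [+1]  conj(Y_{1,1})(Ω₁) = -0.267196+0.218780i ; Y_{1,1}(Ω₂) = +0.059714-0.045027i ; Δ = -0.006104+0.025095i
Total Σ_m = -0.005216+0.000000i. Multiply by 4.188790: -0.021850+0.000000i. P_1(cos γ) = -0.021850

-0.021850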